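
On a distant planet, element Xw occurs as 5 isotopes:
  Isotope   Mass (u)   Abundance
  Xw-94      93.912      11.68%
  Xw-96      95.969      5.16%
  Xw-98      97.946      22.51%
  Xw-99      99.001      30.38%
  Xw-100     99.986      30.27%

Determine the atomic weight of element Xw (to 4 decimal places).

98.3108 u

Weight each isotope mass by its fractional abundance: 0.1168 × 93.912 + 0.0516 × 95.969 + 0.2251 × 97.946 + 0.3038 × 99.001 + 0.3027 × 99.986
= 10.96892 + 4.95200 + 22.04764 + 30.07650 + 30.26576 = 98.31082 u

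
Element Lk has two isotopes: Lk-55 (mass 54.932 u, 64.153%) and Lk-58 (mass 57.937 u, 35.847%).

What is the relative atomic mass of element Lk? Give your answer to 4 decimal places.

Average mass = Σ (abundance × isotope mass) = 0.64153 × 54.932 + 0.35847 × 57.937
= 35.24053 + 20.76868 = 56.00921 u

56.0092 u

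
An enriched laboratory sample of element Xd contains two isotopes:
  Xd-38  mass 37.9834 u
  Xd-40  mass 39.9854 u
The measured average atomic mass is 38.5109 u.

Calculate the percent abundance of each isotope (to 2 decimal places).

With x = fraction of Xd-38 (so Xd-40 is 1 − x):
37.9834·x + 39.9854·(1 − x) = 38.5109
(37.9834 − 39.9854)·x = 38.5109 − 39.9854
x = -1.4745 / -2.0020 = 0.73651 → 73.65% Xd-38, 26.35% Xd-40.

Xd-38: 73.65%, Xd-40: 26.35%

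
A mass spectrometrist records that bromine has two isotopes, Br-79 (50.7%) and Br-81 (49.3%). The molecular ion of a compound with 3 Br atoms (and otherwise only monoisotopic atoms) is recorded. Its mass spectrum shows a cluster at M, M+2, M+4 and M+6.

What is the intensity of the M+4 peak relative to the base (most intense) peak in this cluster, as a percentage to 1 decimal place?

97.2%

Binomial terms of (0.507 + 0.493)^3: M 0.1303, M+2 0.3802, M+4 0.3697, M+6 0.1198 → M+2 is the base peak.
P(M+2) = C(3,1) × 0.507^2 × 0.493^1 = 3 × 0.257049 × 0.4930 = 0.380175 (base)
P(M+4) = C(3,2) × 0.507^1 × 0.493^2 = 3 × 0.5070 × 0.243049 = 0.369678
Relative intensity = 0.369678 / 0.380175 × 100 = 97.2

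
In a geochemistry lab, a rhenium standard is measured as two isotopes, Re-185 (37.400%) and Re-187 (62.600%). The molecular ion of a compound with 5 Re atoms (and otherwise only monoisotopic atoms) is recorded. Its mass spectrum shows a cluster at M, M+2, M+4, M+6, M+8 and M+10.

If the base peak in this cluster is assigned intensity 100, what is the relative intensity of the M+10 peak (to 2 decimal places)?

(0.37400 + 0.62600)^5 gives M 0.0073, M+2 0.0612, M+4 0.2050, M+6 0.3431, M+8 0.2872, M+10 0.0961; the largest is M+6.
P(M+6) = C(5,3) × 0.37400^2 × 0.62600^3 = 10 × 0.139876 × 0.24531438 = 0.343136 (base)
P(M+10) = C(5,5) × 0.37400^0 × 0.62600^5 = 1 × 1.0000 × 0.09613282 = 0.096133
Relative intensity = 0.096133 / 0.343136 × 100 = 28.02

28.02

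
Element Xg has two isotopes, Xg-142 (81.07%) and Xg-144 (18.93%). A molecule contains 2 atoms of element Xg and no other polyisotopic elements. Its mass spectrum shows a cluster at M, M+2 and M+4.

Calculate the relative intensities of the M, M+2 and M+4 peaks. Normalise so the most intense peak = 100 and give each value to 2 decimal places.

Each Xg atom is independently Xg-142 (p = 0.8107) or Xg-144 (q = 0.1893); the cluster is the binomial expansion (p + q)^2.
P(M) = 0.8107^2 = 0.657234
P(M+2) = 2 × 0.8107^1 × 0.1893^1 = 0.306931
P(M+4) = 0.1893^2 = 0.035834
The M peak is largest (0.657234); scaling to 100 gives 100.00 : 46.70 : 5.45.

100.00 : 46.70 : 5.45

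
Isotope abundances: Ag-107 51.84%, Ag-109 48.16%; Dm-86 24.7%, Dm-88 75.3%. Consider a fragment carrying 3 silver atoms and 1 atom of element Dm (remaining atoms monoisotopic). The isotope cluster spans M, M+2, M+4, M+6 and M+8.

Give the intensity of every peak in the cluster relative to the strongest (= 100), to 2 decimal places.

Silver pattern (n=3): 0.13931407 : 0.38827347 : 0.36071085 : 0.11170161
Element Dm pattern (n=1): 0.2470 : 0.7530
Convolve the two distributions (both contribute in 2-u steps):
  M: 0.13931407×0.2470 = 0.034411
  M+2: 0.13931407×0.7530 + 0.38827347×0.2470 = 0.200807
  M+4: 0.38827347×0.7530 + 0.36071085×0.2470 = 0.381466
  M+6: 0.36071085×0.7530 + 0.11170161×0.2470 = 0.299206
  M+8: 0.11170161×0.7530 = 0.084111
Scale to base peak (0.381466) = 100: 9.02 : 52.64 : 100.00 : 78.44 : 22.05

9.02 : 52.64 : 100.00 : 78.44 : 22.05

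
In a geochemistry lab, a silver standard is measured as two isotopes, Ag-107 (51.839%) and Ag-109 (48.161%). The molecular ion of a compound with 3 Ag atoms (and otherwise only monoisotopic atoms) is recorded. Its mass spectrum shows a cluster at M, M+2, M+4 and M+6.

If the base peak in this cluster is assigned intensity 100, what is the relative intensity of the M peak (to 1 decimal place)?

Term probabilities: M 0.1393, M+2 0.3883, M+4 0.3607, M+6 0.1117. Base peak = M+2.
P(M+2) = C(3,1) × 0.51839^2 × 0.48161^1 = 3 × 0.26872819 × 0.48161 = 0.388267 (base)
P(M) = C(3,0) × 0.51839^3 × 0.48161^0 = 1 × 0.13930601 × 1.0000 = 0.139306
Relative intensity = 0.139306 / 0.388267 × 100 = 35.9

35.9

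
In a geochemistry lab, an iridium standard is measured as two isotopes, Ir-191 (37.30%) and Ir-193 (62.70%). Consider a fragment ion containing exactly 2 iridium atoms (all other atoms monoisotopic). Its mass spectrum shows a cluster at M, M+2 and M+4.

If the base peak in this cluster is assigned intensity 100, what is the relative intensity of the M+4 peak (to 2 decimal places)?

84.05

Term probabilities: M 0.1391, M+2 0.4677, M+4 0.3931. Base peak = M+2.
P(M+2) = C(2,1) × 0.3730^1 × 0.6270^1 = 2 × 0.3730 × 0.6270 = 0.467742 (base)
P(M+4) = C(2,2) × 0.3730^0 × 0.6270^2 = 1 × 1.0000 × 0.393129 = 0.393129
Relative intensity = 0.393129 / 0.467742 × 100 = 84.05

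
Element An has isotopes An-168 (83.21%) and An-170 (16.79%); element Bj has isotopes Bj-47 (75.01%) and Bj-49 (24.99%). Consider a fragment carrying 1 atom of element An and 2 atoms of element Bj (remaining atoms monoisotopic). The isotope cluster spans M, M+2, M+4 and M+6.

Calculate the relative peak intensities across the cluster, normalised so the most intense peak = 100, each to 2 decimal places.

Element An pattern (n=1): 0.8321 : 0.1679
Element Bj pattern (n=2): 0.56265001 : 0.37489998 : 0.06245001
Convolve the two distributions (both contribute in 2-u steps):
  M: 0.8321×0.56265001 = 0.468181
  M+2: 0.8321×0.37489998 + 0.1679×0.56265001 = 0.406423
  M+4: 0.8321×0.06245001 + 0.1679×0.37489998 = 0.114910
  M+6: 0.1679×0.06245001 = 0.010485
Scale to base peak (0.468181) = 100: 100.00 : 86.81 : 24.54 : 2.24

100.00 : 86.81 : 24.54 : 2.24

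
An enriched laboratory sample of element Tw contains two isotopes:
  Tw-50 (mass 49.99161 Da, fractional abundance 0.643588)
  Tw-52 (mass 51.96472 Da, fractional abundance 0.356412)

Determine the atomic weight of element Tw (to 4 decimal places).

Ar = Σ fᵢ·mᵢ = 0.643588 × 49.99161 + 0.356412 × 51.96472
= 32.174000 + 18.520850 = 50.694850 Da

50.6949 Da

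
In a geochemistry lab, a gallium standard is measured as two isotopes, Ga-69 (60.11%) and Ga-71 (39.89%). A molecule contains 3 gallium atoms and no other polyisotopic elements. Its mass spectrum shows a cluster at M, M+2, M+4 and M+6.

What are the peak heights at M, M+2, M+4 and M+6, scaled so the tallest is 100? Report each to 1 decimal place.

Each Ga atom is independently Ga-69 (p = 0.6011) or Ga-71 (q = 0.3989); the cluster is the binomial expansion (p + q)^3.
P(M) = 0.6011^3 = 0.217190
P(M+2) = 3 × 0.6011^2 × 0.3989^1 = 0.432393
P(M+4) = 3 × 0.6011^1 × 0.3989^2 = 0.286943
P(M+6) = 0.3989^3 = 0.063473
The M+2 peak is largest (0.432393); scaling to 100 gives 50.2 : 100.0 : 66.4 : 14.7.

50.2 : 100.0 : 66.4 : 14.7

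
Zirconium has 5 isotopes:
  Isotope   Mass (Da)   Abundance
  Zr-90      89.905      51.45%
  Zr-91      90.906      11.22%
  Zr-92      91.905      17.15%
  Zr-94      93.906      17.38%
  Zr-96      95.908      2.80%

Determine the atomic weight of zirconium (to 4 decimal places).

Weight each isotope mass by its fractional abundance: 0.5145 × 89.905 + 0.1122 × 90.906 + 0.1715 × 91.905 + 0.1738 × 93.906 + 0.0280 × 95.908
= 46.25612 + 10.19965 + 15.76171 + 16.32086 + 2.68542 = 91.22376 Da

91.2238 Da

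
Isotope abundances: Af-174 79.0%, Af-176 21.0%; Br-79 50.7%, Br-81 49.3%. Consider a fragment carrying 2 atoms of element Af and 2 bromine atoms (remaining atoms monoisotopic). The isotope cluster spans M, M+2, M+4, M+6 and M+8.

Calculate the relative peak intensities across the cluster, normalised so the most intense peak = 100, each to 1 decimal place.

Element Af pattern (n=2): 0.6241 : 0.3318 : 0.0441
Bromine pattern (n=2): 0.257049 : 0.499902 : 0.243049
Convolve the two distributions (both contribute in 2-u steps):
  M: 0.6241×0.257049 = 0.160424
  M+2: 0.6241×0.499902 + 0.3318×0.257049 = 0.397278
  M+4: 0.6241×0.243049 + 0.3318×0.499902 + 0.0441×0.257049 = 0.328890
  M+6: 0.3318×0.243049 + 0.0441×0.499902 = 0.102689
  M+8: 0.0441×0.243049 = 0.010718
Scale to base peak (0.397278) = 100: 40.4 : 100.0 : 82.8 : 25.8 : 2.7

40.4 : 100.0 : 82.8 : 25.8 : 2.7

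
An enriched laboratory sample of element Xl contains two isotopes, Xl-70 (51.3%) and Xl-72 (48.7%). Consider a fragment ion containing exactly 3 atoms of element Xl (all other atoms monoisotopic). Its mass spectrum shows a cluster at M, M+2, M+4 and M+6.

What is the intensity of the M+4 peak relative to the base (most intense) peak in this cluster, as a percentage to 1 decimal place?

Binomial terms of (0.513 + 0.487)^3: M 0.1350, M+2 0.3845, M+4 0.3650, M+6 0.1155 → M+2 is the base peak.
P(M+2) = C(3,1) × 0.513^2 × 0.487^1 = 3 × 0.263169 × 0.4870 = 0.384490 (base)
P(M+4) = C(3,2) × 0.513^1 × 0.487^2 = 3 × 0.5130 × 0.237169 = 0.365003
Relative intensity = 0.365003 / 0.384490 × 100 = 94.9

94.9%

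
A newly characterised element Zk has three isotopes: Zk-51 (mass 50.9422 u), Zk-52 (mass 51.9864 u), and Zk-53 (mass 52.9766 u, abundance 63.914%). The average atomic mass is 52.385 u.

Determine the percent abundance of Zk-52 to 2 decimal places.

Let x and y be the fractions of Zk-51 and Zk-52. Then x + y = 1 − 0.63914 = 0.36086 and 50.9422x + 51.9864y = 52.385 − 0.63914×52.9766 = 18.525535876.
Substituting: 50.9422x + 51.9864(0.36086 − x) = 18.525535876
(50.9422 − 51.9864)x = -0.234276428  ⇒  x = 0.22436, y = 0.13650
Zk-51: 22.44%, Zk-52: 13.65%.

13.65%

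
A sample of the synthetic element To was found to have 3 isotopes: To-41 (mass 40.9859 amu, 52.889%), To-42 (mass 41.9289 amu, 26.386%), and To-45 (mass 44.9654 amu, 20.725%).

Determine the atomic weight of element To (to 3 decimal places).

42.059 amu

Weight each isotope mass by its fractional abundance: 0.52889 × 40.9859 + 0.26386 × 41.9289 + 0.20725 × 44.9654
= 21.67703 + 11.06336 + 9.31908 = 42.05947 amu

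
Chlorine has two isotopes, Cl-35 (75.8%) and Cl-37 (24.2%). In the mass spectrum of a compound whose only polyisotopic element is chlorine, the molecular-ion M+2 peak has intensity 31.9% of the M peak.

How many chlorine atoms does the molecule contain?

The M+2/M ratio from n Cl atoms is n · q/p = n · 0.242/0.758.
n = 0.319 × 0.758/0.242 = 1.00 ≈ 1

1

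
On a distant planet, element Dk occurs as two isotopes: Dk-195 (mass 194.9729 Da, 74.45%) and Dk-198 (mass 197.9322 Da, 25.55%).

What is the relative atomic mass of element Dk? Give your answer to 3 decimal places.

195.729 Da

Average mass = Σ (abundance × isotope mass) = 0.7445 × 194.9729 + 0.2555 × 197.9322
= 145.15732 + 50.57168 = 195.72900 Da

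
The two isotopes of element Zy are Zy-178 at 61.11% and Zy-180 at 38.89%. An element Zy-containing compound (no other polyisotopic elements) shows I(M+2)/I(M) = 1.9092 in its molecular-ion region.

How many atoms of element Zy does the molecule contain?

With n Zy atoms, P(M+2)/P(M) = C(n,1)·p^(n−1)q / p^n = n·q/p = n · 0.3889/0.6111.
n = 1.9092 × 0.6111/0.3889 = 3.00 ≈ 3

3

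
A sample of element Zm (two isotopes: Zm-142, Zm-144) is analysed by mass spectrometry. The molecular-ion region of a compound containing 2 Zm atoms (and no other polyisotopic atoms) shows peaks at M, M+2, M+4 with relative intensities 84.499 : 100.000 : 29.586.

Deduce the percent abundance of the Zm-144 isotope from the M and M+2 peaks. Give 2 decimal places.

37.17%

Write p for the Zm-142 fraction. I(M+2)/I(M) = [C(2,1)·p^1·(1−p)] / p^2 = 2·(1−p)/p = 100.000/84.499 = 1.1834
(1−p)/p = 1.1834/2 = 0.5917  ⇒  p = 1/(1 + 0.5917) = 0.6283
Zm-142: 62.83%, Zm-144: 37.17%.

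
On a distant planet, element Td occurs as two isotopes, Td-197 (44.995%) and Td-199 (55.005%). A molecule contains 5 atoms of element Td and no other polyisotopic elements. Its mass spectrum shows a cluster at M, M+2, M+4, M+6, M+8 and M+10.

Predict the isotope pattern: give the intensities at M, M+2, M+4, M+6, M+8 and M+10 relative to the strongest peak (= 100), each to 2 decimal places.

5.47 : 33.46 : 81.80 : 100.00 : 61.12 : 14.94

Expanding (0.44995 + 0.55005)^5:
P(M) = 0.44995^5 = 0.018443
P(M+2) = 5 × 0.44995^4 × 0.55005^1 = 0.112727
P(M+4) = 10 × 0.44995^3 × 0.55005^2 = 0.275611
P(M+6) = 10 × 0.44995^2 × 0.55005^3 = 0.336926
P(M+8) = 5 × 0.44995^1 × 0.55005^4 = 0.205941
P(M+10) = 0.55005^5 = 0.050351
The M+6 peak is largest (0.336926); scaling to 100 gives 5.47 : 33.46 : 81.80 : 100.00 : 61.12 : 14.94.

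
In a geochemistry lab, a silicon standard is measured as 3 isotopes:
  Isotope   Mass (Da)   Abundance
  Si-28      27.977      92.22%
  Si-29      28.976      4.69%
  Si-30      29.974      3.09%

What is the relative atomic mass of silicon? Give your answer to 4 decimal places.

The abundance-weighted mean is 0.9222 × 27.977 + 0.0469 × 28.976 + 0.0309 × 29.974
= 25.80039 + 1.35897 + 0.92620 = 28.08556 Da

28.0856 Da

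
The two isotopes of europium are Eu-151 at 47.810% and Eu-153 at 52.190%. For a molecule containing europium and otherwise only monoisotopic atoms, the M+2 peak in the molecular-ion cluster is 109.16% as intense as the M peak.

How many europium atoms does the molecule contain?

The M+2/M ratio from n Eu atoms is n · q/p = n · 0.52190/0.47810.
n = 1.0916 × 0.47810/0.52190 = 1.00 ≈ 1

1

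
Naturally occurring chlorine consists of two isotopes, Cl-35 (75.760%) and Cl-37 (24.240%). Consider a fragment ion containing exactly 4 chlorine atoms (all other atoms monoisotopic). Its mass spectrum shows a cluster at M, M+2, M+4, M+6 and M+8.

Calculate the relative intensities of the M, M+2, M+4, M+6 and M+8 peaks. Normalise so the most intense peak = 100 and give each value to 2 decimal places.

Each Cl atom is independently Cl-35 (p = 0.75760) or Cl-37 (q = 0.24240); the cluster is the binomial expansion (p + q)^4.
P(M) = 0.75760^4 = 0.329428
P(M+2) = 4 × 0.75760^3 × 0.24240^1 = 0.421612
P(M+4) = 6 × 0.75760^2 × 0.24240^2 = 0.202347
P(M+6) = 4 × 0.75760^1 × 0.24240^3 = 0.043162
P(M+8) = 0.24240^4 = 0.003452
The M+2 peak is largest (0.421612); scaling to 100 gives 78.14 : 100.00 : 47.99 : 10.24 : 0.82.

78.14 : 100.00 : 47.99 : 10.24 : 0.82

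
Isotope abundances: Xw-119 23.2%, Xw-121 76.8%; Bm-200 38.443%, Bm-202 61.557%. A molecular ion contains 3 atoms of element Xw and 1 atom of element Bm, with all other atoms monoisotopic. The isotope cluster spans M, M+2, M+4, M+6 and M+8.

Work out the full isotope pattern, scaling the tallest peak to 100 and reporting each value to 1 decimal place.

Element Xw pattern (n=3): 0.01248717 : 0.1240105 : 0.4105175 : 0.45298483
Element Bm pattern (n=1): 0.38443 : 0.61557
Convolve the two distributions (both contribute in 2-u steps):
  M: 0.01248717×0.38443 = 0.004800
  M+2: 0.01248717×0.61557 + 0.1240105×0.38443 = 0.055360
  M+4: 0.1240105×0.61557 + 0.4105175×0.38443 = 0.234152
  M+6: 0.4105175×0.61557 + 0.45298483×0.38443 = 0.426843
  M+8: 0.45298483×0.61557 = 0.278844
Scale to base peak (0.426843) = 100: 1.1 : 13.0 : 54.9 : 100.0 : 65.3

1.1 : 13.0 : 54.9 : 100.0 : 65.3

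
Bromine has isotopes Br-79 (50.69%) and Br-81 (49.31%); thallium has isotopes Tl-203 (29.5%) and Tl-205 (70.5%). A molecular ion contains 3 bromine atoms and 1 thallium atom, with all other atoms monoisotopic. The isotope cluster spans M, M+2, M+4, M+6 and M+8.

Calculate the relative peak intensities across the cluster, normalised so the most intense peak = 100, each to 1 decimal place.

Bromine pattern (n=3): 0.13024674 : 0.3801026 : 0.36975457 : 0.11989609
Thallium pattern (n=1): 0.2950 : 0.7050
Convolve the two distributions (both contribute in 2-u steps):
  M: 0.13024674×0.2950 = 0.038423
  M+2: 0.13024674×0.7050 + 0.3801026×0.2950 = 0.203954
  M+4: 0.3801026×0.7050 + 0.36975457×0.2950 = 0.377050
  M+6: 0.36975457×0.7050 + 0.11989609×0.2950 = 0.296046
  M+8: 0.11989609×0.7050 = 0.084527
Scale to base peak (0.377050) = 100: 10.2 : 54.1 : 100.0 : 78.5 : 22.4

10.2 : 54.1 : 100.0 : 78.5 : 22.4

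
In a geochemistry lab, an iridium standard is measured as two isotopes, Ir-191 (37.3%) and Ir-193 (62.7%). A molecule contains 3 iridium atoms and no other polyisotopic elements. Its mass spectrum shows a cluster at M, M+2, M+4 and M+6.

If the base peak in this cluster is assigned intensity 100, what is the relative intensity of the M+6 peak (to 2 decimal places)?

56.03

(0.373 + 0.627)^3 gives M 0.0519, M+2 0.2617, M+4 0.4399, M+6 0.2465; the largest is M+4.
P(M+4) = C(3,2) × 0.373^1 × 0.627^2 = 3 × 0.3730 × 0.393129 = 0.439911 (base)
P(M+6) = C(3,3) × 0.373^0 × 0.627^3 = 1 × 1.0000 × 0.24649188 = 0.246492
Relative intensity = 0.246492 / 0.439911 × 100 = 56.03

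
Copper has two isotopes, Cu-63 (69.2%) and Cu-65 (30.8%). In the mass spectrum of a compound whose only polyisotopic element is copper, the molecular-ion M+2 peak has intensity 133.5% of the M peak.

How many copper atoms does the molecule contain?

3

For n independent Cu atoms, I(M+2)/I(M) = n · (abundance Cu-65) / (abundance Cu-63) = n · 0.308/0.692.
n = 1.335 × 0.692/0.308 = 3.00 ≈ 3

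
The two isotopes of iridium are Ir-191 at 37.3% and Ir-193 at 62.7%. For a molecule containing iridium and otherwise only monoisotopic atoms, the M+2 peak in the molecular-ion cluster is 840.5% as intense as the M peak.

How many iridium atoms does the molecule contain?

5

For n independent Ir atoms, I(M+2)/I(M) = n · (abundance Ir-193) / (abundance Ir-191) = n · 0.627/0.373.
n = 8.405 × 0.373/0.627 = 5.00 ≈ 5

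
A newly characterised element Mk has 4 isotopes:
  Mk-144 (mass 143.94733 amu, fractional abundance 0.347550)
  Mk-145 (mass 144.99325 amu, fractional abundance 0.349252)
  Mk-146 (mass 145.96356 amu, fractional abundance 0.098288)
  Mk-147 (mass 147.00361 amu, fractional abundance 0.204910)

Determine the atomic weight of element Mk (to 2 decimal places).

145.14 amu

Ar = Σ fᵢ·mᵢ = 0.347550 × 143.94733 + 0.349252 × 144.99325 + 0.098288 × 145.96356 + 0.204910 × 147.00361
= 50.028895 + 50.639183 + 14.346466 + 30.122510 = 145.137054 amu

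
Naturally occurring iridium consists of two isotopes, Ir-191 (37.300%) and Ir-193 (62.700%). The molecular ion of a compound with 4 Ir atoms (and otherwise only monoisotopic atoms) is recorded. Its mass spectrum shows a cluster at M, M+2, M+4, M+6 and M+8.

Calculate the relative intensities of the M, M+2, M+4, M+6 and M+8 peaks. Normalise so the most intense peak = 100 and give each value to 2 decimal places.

Expanding (0.37300 + 0.62700)^4:
P(M) = 0.37300^4 = 0.019357
P(M+2) = 4 × 0.37300^3 × 0.62700^1 = 0.130153
P(M+4) = 6 × 0.37300^2 × 0.62700^2 = 0.328174
P(M+6) = 4 × 0.37300^1 × 0.62700^3 = 0.367766
P(M+8) = 0.62700^4 = 0.154550
The M+6 peak is largest (0.367766); scaling to 100 gives 5.26 : 35.39 : 89.23 : 100.00 : 42.02.

5.26 : 35.39 : 89.23 : 100.00 : 42.02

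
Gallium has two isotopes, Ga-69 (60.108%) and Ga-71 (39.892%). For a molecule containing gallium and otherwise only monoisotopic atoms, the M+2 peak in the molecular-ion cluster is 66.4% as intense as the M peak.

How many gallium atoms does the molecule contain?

1

For n independent Ga atoms, I(M+2)/I(M) = n · (abundance Ga-71) / (abundance Ga-69) = n · 0.39892/0.60108.
n = 0.664 × 0.60108/0.39892 = 1.00 ≈ 1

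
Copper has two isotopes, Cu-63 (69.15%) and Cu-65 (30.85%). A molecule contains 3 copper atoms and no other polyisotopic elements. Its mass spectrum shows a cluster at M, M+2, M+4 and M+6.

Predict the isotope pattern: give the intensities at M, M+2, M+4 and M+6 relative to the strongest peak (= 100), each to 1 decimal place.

74.7 : 100.0 : 44.6 : 6.6

Expanding (0.6915 + 0.3085)^3:
P(M) = 0.6915^3 = 0.330656
P(M+2) = 3 × 0.6915^2 × 0.3085^1 = 0.442548
P(M+4) = 3 × 0.6915^1 × 0.3085^2 = 0.197435
P(M+6) = 0.3085^3 = 0.029361
The M+2 peak is largest (0.442548); scaling to 100 gives 74.7 : 100.0 : 44.6 : 6.6.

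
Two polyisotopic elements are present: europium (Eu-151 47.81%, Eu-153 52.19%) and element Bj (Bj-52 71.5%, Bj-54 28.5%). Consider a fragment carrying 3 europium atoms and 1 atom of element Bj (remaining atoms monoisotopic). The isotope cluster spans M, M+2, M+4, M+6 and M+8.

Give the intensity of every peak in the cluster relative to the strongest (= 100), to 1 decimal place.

Europium pattern (n=3): 0.10928391 : 0.3578871 : 0.39067407 : 0.14215492
Element Bj pattern (n=1): 0.7150 : 0.2850
Convolve the two distributions (both contribute in 2-u steps):
  M: 0.10928391×0.7150 = 0.078138
  M+2: 0.10928391×0.2850 + 0.3578871×0.7150 = 0.287035
  M+4: 0.3578871×0.2850 + 0.39067407×0.7150 = 0.381330
  M+6: 0.39067407×0.2850 + 0.14215492×0.7150 = 0.212983
  M+8: 0.14215492×0.2850 = 0.040514
Scale to base peak (0.381330) = 100: 20.5 : 75.3 : 100.0 : 55.9 : 10.6

20.5 : 75.3 : 100.0 : 55.9 : 10.6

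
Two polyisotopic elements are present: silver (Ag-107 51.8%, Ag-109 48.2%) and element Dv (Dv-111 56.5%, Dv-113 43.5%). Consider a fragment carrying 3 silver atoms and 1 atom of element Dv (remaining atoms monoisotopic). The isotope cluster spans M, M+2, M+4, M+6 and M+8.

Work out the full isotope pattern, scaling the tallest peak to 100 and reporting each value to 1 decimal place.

Silver pattern (n=3): 0.13899183 : 0.3879965 : 0.3610315 : 0.11198017
Element Dv pattern (n=1): 0.5650 : 0.4350
Convolve the two distributions (both contribute in 2-u steps):
  M: 0.13899183×0.5650 = 0.078530
  M+2: 0.13899183×0.4350 + 0.3879965×0.5650 = 0.279679
  M+4: 0.3879965×0.4350 + 0.3610315×0.5650 = 0.372761
  M+6: 0.3610315×0.4350 + 0.11198017×0.5650 = 0.220317
  M+8: 0.11198017×0.4350 = 0.048711
Scale to base peak (0.372761) = 100: 21.1 : 75.0 : 100.0 : 59.1 : 13.1

21.1 : 75.0 : 100.0 : 59.1 : 13.1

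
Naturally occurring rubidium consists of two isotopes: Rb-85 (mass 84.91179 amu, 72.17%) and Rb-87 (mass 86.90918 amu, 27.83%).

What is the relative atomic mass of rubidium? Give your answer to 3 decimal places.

85.468 amu

Ar = Σ fᵢ·mᵢ = 0.7217 × 84.91179 + 0.2783 × 86.90918
= 61.280839 + 24.186825 = 85.467664 amu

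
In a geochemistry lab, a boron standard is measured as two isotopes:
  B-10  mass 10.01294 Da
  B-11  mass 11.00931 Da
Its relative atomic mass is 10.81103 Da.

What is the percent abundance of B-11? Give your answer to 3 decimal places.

Let x be the fractional abundance of B-10; then B-11 has abundance 1 − x.
10.01294·x + 11.00931·(1 − x) = 10.81103
(10.01294 − 11.00931)·x = 10.81103 − 11.00931
x = -0.19828 / -0.99637 = 0.19900 → 19.900% B-10, 80.100% B-11.

80.100%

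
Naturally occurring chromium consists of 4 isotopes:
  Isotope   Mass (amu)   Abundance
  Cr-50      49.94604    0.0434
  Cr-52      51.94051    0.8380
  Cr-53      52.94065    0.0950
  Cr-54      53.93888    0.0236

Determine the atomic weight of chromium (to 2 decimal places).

52.00 amu

Ar = Σ fᵢ·mᵢ = 0.0434 × 49.94604 + 0.8380 × 51.94051 + 0.0950 × 52.94065 + 0.0236 × 53.93888
= 2.167658 + 43.526147 + 5.029362 + 1.272958 = 51.996125 amu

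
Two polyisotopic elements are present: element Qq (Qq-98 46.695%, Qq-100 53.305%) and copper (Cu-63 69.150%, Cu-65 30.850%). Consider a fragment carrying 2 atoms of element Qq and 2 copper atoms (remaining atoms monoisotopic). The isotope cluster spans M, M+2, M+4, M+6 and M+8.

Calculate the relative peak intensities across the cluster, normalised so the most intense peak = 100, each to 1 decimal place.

28.3 : 89.7 : 100.0 : 45.7 : 7.3

Element Qq pattern (n=2): 0.2180423 : 0.49781539 : 0.2841423
Copper pattern (n=2): 0.47817225 : 0.4266555 : 0.09517225
Convolve the two distributions (both contribute in 2-u steps):
  M: 0.2180423×0.47817225 = 0.104262
  M+2: 0.2180423×0.4266555 + 0.49781539×0.47817225 = 0.331070
  M+4: 0.2180423×0.09517225 + 0.49781539×0.4266555 + 0.2841423×0.47817225 = 0.369016
  M+6: 0.49781539×0.09517225 + 0.2841423×0.4266555 = 0.168609
  M+8: 0.2841423×0.09517225 = 0.027042
Scale to base peak (0.369016) = 100: 28.3 : 89.7 : 100.0 : 45.7 : 7.3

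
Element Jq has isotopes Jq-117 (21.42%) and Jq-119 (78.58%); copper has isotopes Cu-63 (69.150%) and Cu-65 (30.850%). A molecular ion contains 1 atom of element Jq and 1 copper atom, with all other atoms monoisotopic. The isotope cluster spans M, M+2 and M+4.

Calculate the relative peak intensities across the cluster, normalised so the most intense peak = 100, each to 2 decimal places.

Element Jq pattern (n=1): 0.2142 : 0.7858
Copper pattern (n=1): 0.6915 : 0.3085
Convolve the two distributions (both contribute in 2-u steps):
  M: 0.2142×0.6915 = 0.148119
  M+2: 0.2142×0.3085 + 0.7858×0.6915 = 0.609461
  M+4: 0.7858×0.3085 = 0.242419
Scale to base peak (0.609461) = 100: 24.30 : 100.00 : 39.78

24.30 : 100.00 : 39.78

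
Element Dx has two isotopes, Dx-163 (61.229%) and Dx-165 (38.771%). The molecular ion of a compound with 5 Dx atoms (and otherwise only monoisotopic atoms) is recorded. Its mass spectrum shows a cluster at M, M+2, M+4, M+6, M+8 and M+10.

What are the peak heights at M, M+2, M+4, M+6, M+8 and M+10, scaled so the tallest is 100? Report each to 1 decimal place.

The 5 Dx atoms are independent, so intensities follow the terms of (0.61229 + 0.38771)^5.
P(M) = 0.61229^5 = 0.086057
P(M+2) = 5 × 0.61229^4 × 0.38771^1 = 0.272462
P(M+4) = 10 × 0.61229^3 × 0.38771^2 = 0.345053
P(M+6) = 10 × 0.61229^2 × 0.38771^3 = 0.218492
P(M+8) = 5 × 0.61229^1 × 0.38771^4 = 0.069176
P(M+10) = 0.38771^5 = 0.008761
The M+4 peak is largest (0.345053); scaling to 100 gives 24.9 : 79.0 : 100.0 : 63.3 : 20.0 : 2.5.

24.9 : 79.0 : 100.0 : 63.3 : 20.0 : 2.5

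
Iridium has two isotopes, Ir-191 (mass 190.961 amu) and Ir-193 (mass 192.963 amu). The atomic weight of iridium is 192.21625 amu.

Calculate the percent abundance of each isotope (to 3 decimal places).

Ir-191: 37.300%, Ir-193: 62.700%

With x = fraction of Ir-191 (so Ir-193 is 1 − x):
190.961·x + 192.963·(1 − x) = 192.21625
(190.961 − 192.963)·x = 192.21625 − 192.963
x = -0.74675 / -2.002 = 0.37300 → 37.300% Ir-191, 62.700% Ir-193.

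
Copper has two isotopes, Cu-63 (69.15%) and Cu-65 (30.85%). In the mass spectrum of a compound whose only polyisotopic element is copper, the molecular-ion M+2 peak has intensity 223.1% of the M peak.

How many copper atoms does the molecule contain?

5

With n Cu atoms, P(M+2)/P(M) = C(n,1)·p^(n−1)q / p^n = n·q/p = n · 0.3085/0.6915.
n = 2.231 × 0.6915/0.3085 = 5.00 ≈ 5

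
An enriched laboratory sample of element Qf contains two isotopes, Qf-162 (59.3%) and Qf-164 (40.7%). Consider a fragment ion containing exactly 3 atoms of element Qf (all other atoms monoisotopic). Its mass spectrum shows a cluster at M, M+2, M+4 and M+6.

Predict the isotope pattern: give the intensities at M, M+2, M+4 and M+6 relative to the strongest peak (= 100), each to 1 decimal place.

48.6 : 100.0 : 68.6 : 15.7

Each Qf atom is independently Qf-162 (p = 0.593) or Qf-164 (q = 0.407); the cluster is the binomial expansion (p + q)^3.
P(M) = 0.593^3 = 0.208528
P(M+2) = 3 × 0.593^2 × 0.407^1 = 0.429363
P(M+4) = 3 × 0.593^1 × 0.407^2 = 0.294690
P(M+6) = 0.407^3 = 0.067419
The M+2 peak is largest (0.429363); scaling to 100 gives 48.6 : 100.0 : 68.6 : 15.7.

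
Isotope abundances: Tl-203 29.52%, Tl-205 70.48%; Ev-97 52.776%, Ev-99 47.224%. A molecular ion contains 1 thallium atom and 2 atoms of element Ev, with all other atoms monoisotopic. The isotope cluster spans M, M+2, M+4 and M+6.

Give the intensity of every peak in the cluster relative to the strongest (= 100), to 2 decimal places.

Thallium pattern (n=1): 0.2952 : 0.7048
Element Ev pattern (n=2): 0.27853062 : 0.49845876 : 0.22301062
Convolve the two distributions (both contribute in 2-u steps):
  M: 0.2952×0.27853062 = 0.082222
  M+2: 0.2952×0.49845876 + 0.7048×0.27853062 = 0.343453
  M+4: 0.2952×0.22301062 + 0.7048×0.49845876 = 0.417146
  M+6: 0.7048×0.22301062 = 0.157178
Scale to base peak (0.417146) = 100: 19.71 : 82.33 : 100.00 : 37.68

19.71 : 82.33 : 100.00 : 37.68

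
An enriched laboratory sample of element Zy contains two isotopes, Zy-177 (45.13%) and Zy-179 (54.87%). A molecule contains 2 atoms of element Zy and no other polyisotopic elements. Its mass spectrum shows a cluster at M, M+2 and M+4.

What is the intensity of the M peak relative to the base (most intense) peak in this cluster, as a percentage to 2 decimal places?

Binomial terms of (0.4513 + 0.5487)^2: M 0.2037, M+2 0.4953, M+4 0.3011 → M+2 is the base peak.
P(M+2) = C(2,1) × 0.4513^1 × 0.5487^1 = 2 × 0.4513 × 0.5487 = 0.495257 (base)
P(M) = C(2,0) × 0.4513^2 × 0.5487^0 = 1 × 0.20367169 × 1.0000 = 0.203672
Relative intensity = 0.203672 / 0.495257 × 100 = 41.12

41.12%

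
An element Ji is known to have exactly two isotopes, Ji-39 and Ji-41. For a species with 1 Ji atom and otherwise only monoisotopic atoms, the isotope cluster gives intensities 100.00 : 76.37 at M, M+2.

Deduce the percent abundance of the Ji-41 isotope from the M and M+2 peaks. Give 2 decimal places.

43.30%

If p is the fraction of Ji that is Ji-39, then I(M+2)/I(M) = [C(1,1)·p^0·(1−p)] / p^1 = 1·(1−p)/p = 76.37/100.00 = 0.7637
(1−p)/p = 0.7637/1 = 0.7637  ⇒  p = 1/(1 + 0.7637) = 0.5670
Ji-39: 56.70%, Ji-41: 43.30%.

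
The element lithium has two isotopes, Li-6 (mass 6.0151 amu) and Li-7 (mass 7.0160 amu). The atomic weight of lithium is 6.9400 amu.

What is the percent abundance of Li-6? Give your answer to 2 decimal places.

Writing the weighted mean with unknown fraction x of Li-6:
6.0151·x + 7.0160·(1 − x) = 6.9400
(6.0151 − 7.0160)·x = 6.9400 − 7.0160
x = -0.0760 / -1.0009 = 0.07593 → 7.59% Li-6, 92.41% Li-7.

7.59%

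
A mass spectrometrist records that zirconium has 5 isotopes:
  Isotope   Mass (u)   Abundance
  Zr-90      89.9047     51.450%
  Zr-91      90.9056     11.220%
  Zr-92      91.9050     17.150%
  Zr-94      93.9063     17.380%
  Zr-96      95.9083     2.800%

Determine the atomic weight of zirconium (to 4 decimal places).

Weight each isotope mass by its fractional abundance: 0.51450 × 89.9047 + 0.11220 × 90.9056 + 0.17150 × 91.9050 + 0.17380 × 93.9063 + 0.02800 × 95.9083
= 46.25597 + 10.19961 + 15.76171 + 16.32091 + 2.68543 = 91.22363 u

91.2236 u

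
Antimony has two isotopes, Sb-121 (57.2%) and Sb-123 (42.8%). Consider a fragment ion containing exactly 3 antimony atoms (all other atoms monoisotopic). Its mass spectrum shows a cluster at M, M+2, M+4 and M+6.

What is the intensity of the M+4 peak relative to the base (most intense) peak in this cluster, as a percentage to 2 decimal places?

74.83%

Term probabilities: M 0.1871, M+2 0.4201, M+4 0.3143, M+6 0.0784. Base peak = M+2.
P(M+2) = C(3,1) × 0.572^2 × 0.428^1 = 3 × 0.327184 × 0.4280 = 0.420104 (base)
P(M+4) = C(3,2) × 0.572^1 × 0.428^2 = 3 × 0.5720 × 0.183184 = 0.314344
Relative intensity = 0.314344 / 0.420104 × 100 = 74.83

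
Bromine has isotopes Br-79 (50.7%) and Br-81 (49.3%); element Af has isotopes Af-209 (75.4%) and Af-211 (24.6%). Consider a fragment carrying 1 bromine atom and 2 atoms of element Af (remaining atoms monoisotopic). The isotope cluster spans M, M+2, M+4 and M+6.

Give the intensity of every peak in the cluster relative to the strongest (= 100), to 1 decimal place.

61.5 : 100.0 : 45.6 : 6.4

Bromine pattern (n=1): 0.5070 : 0.4930
Element Af pattern (n=2): 0.568516 : 0.370968 : 0.060516
Convolve the two distributions (both contribute in 2-u steps):
  M: 0.5070×0.568516 = 0.288238
  M+2: 0.5070×0.370968 + 0.4930×0.568516 = 0.468359
  M+4: 0.5070×0.060516 + 0.4930×0.370968 = 0.213569
  M+6: 0.4930×0.060516 = 0.029834
Scale to base peak (0.468359) = 100: 61.5 : 100.0 : 45.6 : 6.4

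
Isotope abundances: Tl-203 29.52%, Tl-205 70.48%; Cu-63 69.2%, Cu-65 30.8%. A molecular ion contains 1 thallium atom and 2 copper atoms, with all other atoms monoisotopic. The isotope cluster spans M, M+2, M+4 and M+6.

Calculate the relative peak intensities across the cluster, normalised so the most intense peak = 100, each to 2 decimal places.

30.51 : 100.00 : 70.89 : 14.43

Thallium pattern (n=1): 0.2952 : 0.7048
Copper pattern (n=2): 0.478864 : 0.426272 : 0.094864
Convolve the two distributions (both contribute in 2-u steps):
  M: 0.2952×0.478864 = 0.141361
  M+2: 0.2952×0.426272 + 0.7048×0.478864 = 0.463339
  M+4: 0.2952×0.094864 + 0.7048×0.426272 = 0.328440
  M+6: 0.7048×0.094864 = 0.066860
Scale to base peak (0.463339) = 100: 30.51 : 100.00 : 70.89 : 14.43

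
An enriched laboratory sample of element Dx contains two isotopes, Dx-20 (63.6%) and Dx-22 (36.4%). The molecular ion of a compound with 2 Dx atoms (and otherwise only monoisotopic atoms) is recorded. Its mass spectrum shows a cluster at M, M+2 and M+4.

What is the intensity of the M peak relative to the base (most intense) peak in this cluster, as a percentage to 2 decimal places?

87.36%

Term probabilities: M 0.4045, M+2 0.4630, M+4 0.1325. Base peak = M+2.
P(M+2) = C(2,1) × 0.636^1 × 0.364^1 = 2 × 0.6360 × 0.3640 = 0.463008 (base)
P(M) = C(2,0) × 0.636^2 × 0.364^0 = 1 × 0.404496 × 1.0000 = 0.404496
Relative intensity = 0.404496 / 0.463008 × 100 = 87.36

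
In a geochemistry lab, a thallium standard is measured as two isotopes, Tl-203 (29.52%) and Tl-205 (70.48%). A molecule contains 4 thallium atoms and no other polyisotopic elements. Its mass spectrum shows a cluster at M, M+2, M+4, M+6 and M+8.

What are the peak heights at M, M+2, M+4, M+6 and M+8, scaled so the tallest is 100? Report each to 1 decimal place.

Each Tl atom is independently Tl-203 (p = 0.2952) or Tl-205 (q = 0.7048); the cluster is the binomial expansion (p + q)^4.
P(M) = 0.2952^4 = 0.007594
P(M+2) = 4 × 0.2952^3 × 0.7048^1 = 0.072523
P(M+4) = 6 × 0.2952^2 × 0.7048^2 = 0.259726
P(M+6) = 4 × 0.2952^1 × 0.7048^3 = 0.413403
P(M+8) = 0.7048^4 = 0.246754
The M+6 peak is largest (0.413403); scaling to 100 gives 1.8 : 17.5 : 62.8 : 100.0 : 59.7.

1.8 : 17.5 : 62.8 : 100.0 : 59.7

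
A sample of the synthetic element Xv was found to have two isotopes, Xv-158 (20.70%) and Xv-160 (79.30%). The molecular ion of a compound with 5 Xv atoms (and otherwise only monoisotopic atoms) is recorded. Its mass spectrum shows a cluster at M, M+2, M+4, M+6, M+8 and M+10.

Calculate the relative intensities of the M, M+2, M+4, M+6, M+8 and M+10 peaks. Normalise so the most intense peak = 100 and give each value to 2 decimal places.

Expanding (0.2070 + 0.7930)^5:
P(M) = 0.2070^5 = 0.000380
P(M+2) = 5 × 0.2070^4 × 0.7930^1 = 0.007280
P(M+4) = 10 × 0.2070^3 × 0.7930^2 = 0.055777
P(M+6) = 10 × 0.2070^2 × 0.7930^3 = 0.213678
P(M+8) = 5 × 0.2070^1 × 0.7930^4 = 0.409292
P(M+10) = 0.7930^5 = 0.313593
The M+8 peak is largest (0.409292); scaling to 100 gives 0.09 : 1.78 : 13.63 : 52.21 : 100.00 : 76.62.

0.09 : 1.78 : 13.63 : 52.21 : 100.00 : 76.62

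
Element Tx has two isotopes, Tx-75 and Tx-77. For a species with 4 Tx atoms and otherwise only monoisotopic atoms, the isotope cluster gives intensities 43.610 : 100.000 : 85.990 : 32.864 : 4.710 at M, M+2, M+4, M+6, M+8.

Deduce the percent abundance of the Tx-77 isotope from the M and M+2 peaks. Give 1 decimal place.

If p is the fraction of Tx that is Tx-75, then I(M+2)/I(M) = [C(4,1)·p^3·(1−p)] / p^4 = 4·(1−p)/p = 100.000/43.610 = 2.2931
(1−p)/p = 2.2931/4 = 0.5733  ⇒  p = 1/(1 + 0.5733) = 0.6356
Tx-75: 63.6%, Tx-77: 36.4%.

36.4%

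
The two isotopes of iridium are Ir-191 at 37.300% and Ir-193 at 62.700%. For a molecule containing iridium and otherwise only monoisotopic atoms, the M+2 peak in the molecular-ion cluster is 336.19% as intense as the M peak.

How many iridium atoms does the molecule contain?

2

For n independent Ir atoms, I(M+2)/I(M) = n · (abundance Ir-193) / (abundance Ir-191) = n · 0.62700/0.37300.
n = 3.3619 × 0.37300/0.62700 = 2.00 ≈ 2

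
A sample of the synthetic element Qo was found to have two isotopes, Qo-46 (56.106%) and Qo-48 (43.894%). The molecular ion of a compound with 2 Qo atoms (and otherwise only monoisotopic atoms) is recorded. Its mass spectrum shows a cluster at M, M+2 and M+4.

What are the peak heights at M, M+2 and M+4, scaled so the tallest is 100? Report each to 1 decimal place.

63.9 : 100.0 : 39.1

Each Qo atom is independently Qo-46 (p = 0.56106) or Qo-48 (q = 0.43894); the cluster is the binomial expansion (p + q)^2.
P(M) = 0.56106^2 = 0.314788
P(M+2) = 2 × 0.56106^1 × 0.43894^1 = 0.492543
P(M+4) = 0.43894^2 = 0.192668
The M+2 peak is largest (0.492543); scaling to 100 gives 63.9 : 100.0 : 39.1.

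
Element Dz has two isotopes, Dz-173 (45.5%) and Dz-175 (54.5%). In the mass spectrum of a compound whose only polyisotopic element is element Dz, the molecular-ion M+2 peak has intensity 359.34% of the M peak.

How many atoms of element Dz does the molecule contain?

With n Dz atoms, P(M+2)/P(M) = C(n,1)·p^(n−1)q / p^n = n·q/p = n · 0.545/0.455.
n = 3.5934 × 0.455/0.545 = 3.00 ≈ 3

3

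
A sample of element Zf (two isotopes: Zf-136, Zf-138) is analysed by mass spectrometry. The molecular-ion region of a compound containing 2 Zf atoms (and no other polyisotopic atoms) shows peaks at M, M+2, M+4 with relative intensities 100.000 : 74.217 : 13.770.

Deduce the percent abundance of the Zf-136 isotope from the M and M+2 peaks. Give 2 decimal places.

Write p for the Zf-136 fraction. I(M+2)/I(M) = [C(2,1)·p^1·(1−p)] / p^2 = 2·(1−p)/p = 74.217/100.000 = 0.7422
(1−p)/p = 0.7422/2 = 0.3711  ⇒  p = 1/(1 + 0.3711) = 0.7293
Zf-136: 72.93%, Zf-138: 27.07%.

72.93%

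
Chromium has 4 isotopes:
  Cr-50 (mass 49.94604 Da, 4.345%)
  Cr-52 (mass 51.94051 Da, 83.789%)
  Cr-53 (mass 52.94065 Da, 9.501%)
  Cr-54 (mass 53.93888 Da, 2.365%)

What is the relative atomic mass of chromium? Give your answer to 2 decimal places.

52.00 Da

Ar = Σ fᵢ·mᵢ = 0.04345 × 49.94604 + 0.83789 × 51.94051 + 0.09501 × 52.94065 + 0.02365 × 53.93888
= 2.170155 + 43.520434 + 5.029891 + 1.275655 = 51.996135 Da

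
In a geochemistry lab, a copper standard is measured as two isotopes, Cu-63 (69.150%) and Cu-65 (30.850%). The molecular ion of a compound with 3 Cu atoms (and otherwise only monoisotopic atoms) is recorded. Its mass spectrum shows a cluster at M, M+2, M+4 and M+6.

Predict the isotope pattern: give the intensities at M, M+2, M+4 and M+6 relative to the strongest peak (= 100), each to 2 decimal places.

74.72 : 100.00 : 44.61 : 6.63

Expanding (0.69150 + 0.30850)^3:
P(M) = 0.69150^3 = 0.330656
P(M+2) = 3 × 0.69150^2 × 0.30850^1 = 0.442548
P(M+4) = 3 × 0.69150^1 × 0.30850^2 = 0.197435
P(M+6) = 0.30850^3 = 0.029361
The M+2 peak is largest (0.442548); scaling to 100 gives 74.72 : 100.00 : 44.61 : 6.63.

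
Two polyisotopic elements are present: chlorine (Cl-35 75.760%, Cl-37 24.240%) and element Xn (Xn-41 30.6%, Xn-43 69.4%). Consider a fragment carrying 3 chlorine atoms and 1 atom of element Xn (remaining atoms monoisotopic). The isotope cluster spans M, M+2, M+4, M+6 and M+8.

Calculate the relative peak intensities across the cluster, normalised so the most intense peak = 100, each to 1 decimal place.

31.0 : 100.0 : 77.0 : 22.6 : 2.3

Chlorine pattern (n=3): 0.4348304 : 0.41738208 : 0.13354464 : 0.01424288
Element Xn pattern (n=1): 0.3060 : 0.6940
Convolve the two distributions (both contribute in 2-u steps):
  M: 0.4348304×0.3060 = 0.133058
  M+2: 0.4348304×0.6940 + 0.41738208×0.3060 = 0.429491
  M+4: 0.41738208×0.6940 + 0.13354464×0.3060 = 0.330528
  M+6: 0.13354464×0.6940 + 0.01424288×0.3060 = 0.097038
  M+8: 0.01424288×0.6940 = 0.009885
Scale to base peak (0.429491) = 100: 31.0 : 100.0 : 77.0 : 22.6 : 2.3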